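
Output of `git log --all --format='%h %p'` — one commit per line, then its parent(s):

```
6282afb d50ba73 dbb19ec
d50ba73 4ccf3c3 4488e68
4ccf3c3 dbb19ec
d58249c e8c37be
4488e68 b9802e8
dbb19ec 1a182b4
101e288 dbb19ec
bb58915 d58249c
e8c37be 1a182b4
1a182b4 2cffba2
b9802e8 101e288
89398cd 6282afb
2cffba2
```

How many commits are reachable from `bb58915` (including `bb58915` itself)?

Walking parent pointers from bb58915: reachable set = {1a182b4, 2cffba2, bb58915, d58249c, e8c37be}.
That is 5 commits.

5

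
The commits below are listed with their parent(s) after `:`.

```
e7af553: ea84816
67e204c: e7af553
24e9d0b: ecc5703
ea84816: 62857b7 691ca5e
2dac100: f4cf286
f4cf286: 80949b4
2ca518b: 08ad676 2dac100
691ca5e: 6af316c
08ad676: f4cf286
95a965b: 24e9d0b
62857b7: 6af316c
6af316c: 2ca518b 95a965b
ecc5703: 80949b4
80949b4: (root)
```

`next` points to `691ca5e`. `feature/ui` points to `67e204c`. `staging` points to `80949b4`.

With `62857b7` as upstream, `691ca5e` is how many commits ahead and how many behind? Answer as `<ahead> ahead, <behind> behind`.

Reachable from 691ca5e: {08ad676, 24e9d0b, 2ca518b, 2dac100, 691ca5e, 6af316c, 80949b4, 95a965b, ecc5703, f4cf286}.
Reachable from 62857b7: {08ad676, 24e9d0b, 2ca518b, 2dac100, 62857b7, 6af316c, 80949b4, 95a965b, ecc5703, f4cf286}.
Only in 691ca5e's history (ahead): {691ca5e} — 1.
Only in 62857b7's history (behind): {62857b7} — 1.

1 ahead, 1 behind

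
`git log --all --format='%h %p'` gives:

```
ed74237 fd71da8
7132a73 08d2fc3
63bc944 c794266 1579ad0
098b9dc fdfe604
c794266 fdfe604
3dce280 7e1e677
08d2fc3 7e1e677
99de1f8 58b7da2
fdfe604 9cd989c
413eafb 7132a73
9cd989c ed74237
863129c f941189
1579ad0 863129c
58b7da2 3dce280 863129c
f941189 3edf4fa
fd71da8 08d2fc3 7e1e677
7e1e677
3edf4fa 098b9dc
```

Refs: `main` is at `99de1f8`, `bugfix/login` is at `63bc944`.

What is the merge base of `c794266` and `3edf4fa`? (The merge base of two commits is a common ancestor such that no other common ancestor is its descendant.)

Ancestors of c794266: {08d2fc3, 7e1e677, 9cd989c, c794266, ed74237, fd71da8, fdfe604}.
Ancestors of 3edf4fa: {08d2fc3, 098b9dc, 3edf4fa, 7e1e677, 9cd989c, ed74237, fd71da8, fdfe604}.
Common ancestors: {08d2fc3, 7e1e677, 9cd989c, ed74237, fd71da8, fdfe604}.
Among these, fdfe604 is not an ancestor of any other common ancestor — it is the merge base.

fdfe604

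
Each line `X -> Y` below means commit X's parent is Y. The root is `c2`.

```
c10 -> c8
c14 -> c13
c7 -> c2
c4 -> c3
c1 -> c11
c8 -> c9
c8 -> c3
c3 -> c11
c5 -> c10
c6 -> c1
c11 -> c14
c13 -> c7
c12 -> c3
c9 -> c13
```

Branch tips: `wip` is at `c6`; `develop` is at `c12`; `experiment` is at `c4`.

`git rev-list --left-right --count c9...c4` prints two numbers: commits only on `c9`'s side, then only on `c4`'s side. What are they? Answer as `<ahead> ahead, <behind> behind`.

Reachable from c9: {c13, c2, c7, c9}.
Reachable from c4: {c11, c13, c14, c2, c3, c4, c7}.
Only in c9's history (ahead): {c9} — 1.
Only in c4's history (behind): {c11, c14, c3, c4} — 4.

1 ahead, 4 behind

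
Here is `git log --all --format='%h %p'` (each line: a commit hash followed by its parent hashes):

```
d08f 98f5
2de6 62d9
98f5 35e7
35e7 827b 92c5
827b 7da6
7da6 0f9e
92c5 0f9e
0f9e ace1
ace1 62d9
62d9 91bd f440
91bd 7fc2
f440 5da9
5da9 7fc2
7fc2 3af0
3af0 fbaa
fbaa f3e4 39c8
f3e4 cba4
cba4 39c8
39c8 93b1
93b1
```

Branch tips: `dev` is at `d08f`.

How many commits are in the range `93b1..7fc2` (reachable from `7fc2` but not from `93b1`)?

6

Reachable from 7fc2: {39c8, 3af0, 7fc2, 93b1, cba4, f3e4, fbaa}.
Reachable from 93b1: {93b1}.
In 7fc2's history but not 93b1's: {39c8, 3af0, 7fc2, cba4, f3e4, fbaa} — 6 commits.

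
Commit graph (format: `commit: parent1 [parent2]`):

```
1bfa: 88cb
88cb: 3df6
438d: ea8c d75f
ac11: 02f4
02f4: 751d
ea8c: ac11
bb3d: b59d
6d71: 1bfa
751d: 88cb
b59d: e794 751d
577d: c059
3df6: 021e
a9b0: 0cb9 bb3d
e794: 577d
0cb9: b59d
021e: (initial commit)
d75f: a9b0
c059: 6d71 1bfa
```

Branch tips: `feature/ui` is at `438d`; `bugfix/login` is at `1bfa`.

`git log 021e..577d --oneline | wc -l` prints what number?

6

Reachable from 577d: {021e, 1bfa, 3df6, 577d, 6d71, 88cb, c059}.
Reachable from 021e: {021e}.
In 577d's history but not 021e's: {1bfa, 3df6, 577d, 6d71, 88cb, c059} — 6 commits.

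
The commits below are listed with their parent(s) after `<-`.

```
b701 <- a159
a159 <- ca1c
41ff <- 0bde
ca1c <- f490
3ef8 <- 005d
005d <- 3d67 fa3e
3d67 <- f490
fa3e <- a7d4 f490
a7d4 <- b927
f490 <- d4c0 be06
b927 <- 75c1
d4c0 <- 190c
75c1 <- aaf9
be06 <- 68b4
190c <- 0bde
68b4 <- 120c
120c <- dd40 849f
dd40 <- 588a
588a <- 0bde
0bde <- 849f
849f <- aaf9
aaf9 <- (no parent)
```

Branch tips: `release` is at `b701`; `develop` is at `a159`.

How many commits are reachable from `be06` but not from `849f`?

Reachable from be06: {0bde, 120c, 588a, 68b4, 849f, aaf9, be06, dd40}.
Reachable from 849f: {849f, aaf9}.
In be06's history but not 849f's: {0bde, 120c, 588a, 68b4, be06, dd40} — 6 commits.

6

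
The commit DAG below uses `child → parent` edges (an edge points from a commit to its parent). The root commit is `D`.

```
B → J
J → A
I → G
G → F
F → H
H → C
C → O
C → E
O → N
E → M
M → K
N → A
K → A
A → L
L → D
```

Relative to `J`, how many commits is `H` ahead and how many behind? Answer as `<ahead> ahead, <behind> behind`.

Reachable from H: {A, C, D, E, H, K, L, M, N, O}.
Reachable from J: {A, D, J, L}.
Only in H's history (ahead): {C, E, H, K, M, N, O} — 7.
Only in J's history (behind): {J} — 1.

7 ahead, 1 behind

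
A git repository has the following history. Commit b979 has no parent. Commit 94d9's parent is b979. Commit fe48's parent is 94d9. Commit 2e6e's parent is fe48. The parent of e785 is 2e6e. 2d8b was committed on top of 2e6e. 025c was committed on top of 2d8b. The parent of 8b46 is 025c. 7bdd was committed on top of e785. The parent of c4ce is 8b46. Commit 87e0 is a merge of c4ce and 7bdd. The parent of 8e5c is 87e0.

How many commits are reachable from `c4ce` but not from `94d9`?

Reachable from c4ce: {025c, 2d8b, 2e6e, 8b46, 94d9, b979, c4ce, fe48}.
Reachable from 94d9: {94d9, b979}.
In c4ce's history but not 94d9's: {025c, 2d8b, 2e6e, 8b46, c4ce, fe48} — 6 commits.

6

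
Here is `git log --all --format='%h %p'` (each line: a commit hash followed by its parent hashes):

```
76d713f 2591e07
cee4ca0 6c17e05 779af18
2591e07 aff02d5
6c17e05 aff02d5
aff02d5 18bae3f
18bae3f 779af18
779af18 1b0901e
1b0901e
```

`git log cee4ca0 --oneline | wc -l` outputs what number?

6

Walking parent pointers from cee4ca0: reachable set = {18bae3f, 1b0901e, 6c17e05, 779af18, aff02d5, cee4ca0}.
That is 6 commits.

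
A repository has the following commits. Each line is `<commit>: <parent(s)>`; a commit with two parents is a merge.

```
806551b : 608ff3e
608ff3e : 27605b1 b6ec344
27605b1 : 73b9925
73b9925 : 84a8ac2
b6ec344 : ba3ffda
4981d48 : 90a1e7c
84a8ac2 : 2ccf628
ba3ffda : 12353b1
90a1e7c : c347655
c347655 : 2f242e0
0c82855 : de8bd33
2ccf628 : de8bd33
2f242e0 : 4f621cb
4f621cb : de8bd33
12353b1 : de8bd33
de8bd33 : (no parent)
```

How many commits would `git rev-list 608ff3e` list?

9

Walking parent pointers from 608ff3e: reachable set = {12353b1, 27605b1, 2ccf628, 608ff3e, 73b9925, 84a8ac2, b6ec344, ba3ffda, de8bd33}.
That is 9 commits.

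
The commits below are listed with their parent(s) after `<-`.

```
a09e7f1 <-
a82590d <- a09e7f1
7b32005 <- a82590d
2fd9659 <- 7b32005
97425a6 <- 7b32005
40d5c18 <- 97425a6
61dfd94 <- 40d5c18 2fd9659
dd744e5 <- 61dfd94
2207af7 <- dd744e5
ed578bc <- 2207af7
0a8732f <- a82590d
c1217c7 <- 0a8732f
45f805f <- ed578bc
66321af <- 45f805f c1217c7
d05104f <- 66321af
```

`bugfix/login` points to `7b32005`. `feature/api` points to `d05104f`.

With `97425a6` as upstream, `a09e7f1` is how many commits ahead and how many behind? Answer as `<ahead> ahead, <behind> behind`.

0 ahead, 3 behind

Reachable from a09e7f1: {a09e7f1}.
Reachable from 97425a6: {7b32005, 97425a6, a09e7f1, a82590d}.
Only in a09e7f1's history (ahead): {} — 0.
Only in 97425a6's history (behind): {7b32005, 97425a6, a82590d} — 3.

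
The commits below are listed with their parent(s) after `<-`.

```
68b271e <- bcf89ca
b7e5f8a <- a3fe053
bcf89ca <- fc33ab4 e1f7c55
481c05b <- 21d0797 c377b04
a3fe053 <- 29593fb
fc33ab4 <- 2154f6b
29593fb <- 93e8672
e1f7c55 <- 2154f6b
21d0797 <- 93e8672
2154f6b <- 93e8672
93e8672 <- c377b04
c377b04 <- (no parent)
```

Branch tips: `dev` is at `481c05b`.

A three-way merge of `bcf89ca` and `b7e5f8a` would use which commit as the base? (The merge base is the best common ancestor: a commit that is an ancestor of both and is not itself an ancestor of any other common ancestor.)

93e8672

Ancestors of bcf89ca: {2154f6b, 93e8672, bcf89ca, c377b04, e1f7c55, fc33ab4}.
Ancestors of b7e5f8a: {29593fb, 93e8672, a3fe053, b7e5f8a, c377b04}.
Common ancestors: {93e8672, c377b04}.
Among these, 93e8672 is not an ancestor of any other common ancestor — it is the merge base.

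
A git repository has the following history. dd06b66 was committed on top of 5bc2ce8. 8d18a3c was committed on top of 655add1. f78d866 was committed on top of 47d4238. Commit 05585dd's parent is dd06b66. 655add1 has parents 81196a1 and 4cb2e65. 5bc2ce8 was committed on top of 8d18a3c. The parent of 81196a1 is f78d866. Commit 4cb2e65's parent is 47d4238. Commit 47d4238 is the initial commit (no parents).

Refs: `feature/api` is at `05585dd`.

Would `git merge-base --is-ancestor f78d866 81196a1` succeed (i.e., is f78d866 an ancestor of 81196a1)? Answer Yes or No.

Yes

Ancestors of 81196a1 (commits reachable by following parents): {47d4238, 81196a1, f78d866}.
f78d866 is in that set, so it is an ancestor of 81196a1.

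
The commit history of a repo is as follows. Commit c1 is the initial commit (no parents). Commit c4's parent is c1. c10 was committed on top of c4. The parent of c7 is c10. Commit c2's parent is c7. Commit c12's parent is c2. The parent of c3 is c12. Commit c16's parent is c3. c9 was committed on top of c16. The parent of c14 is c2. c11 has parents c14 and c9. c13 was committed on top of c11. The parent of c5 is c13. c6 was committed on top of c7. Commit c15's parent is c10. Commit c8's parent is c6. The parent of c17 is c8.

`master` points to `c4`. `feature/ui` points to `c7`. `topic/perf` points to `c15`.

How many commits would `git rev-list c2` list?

Walking parent pointers from c2: reachable set = {c1, c10, c2, c4, c7}.
That is 5 commits.

5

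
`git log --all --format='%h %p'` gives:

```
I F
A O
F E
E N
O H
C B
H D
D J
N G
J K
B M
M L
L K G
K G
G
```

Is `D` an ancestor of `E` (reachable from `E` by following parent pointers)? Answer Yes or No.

Ancestors of E: {E, G, N}.
D is not in that set, so it is not an ancestor of E.

No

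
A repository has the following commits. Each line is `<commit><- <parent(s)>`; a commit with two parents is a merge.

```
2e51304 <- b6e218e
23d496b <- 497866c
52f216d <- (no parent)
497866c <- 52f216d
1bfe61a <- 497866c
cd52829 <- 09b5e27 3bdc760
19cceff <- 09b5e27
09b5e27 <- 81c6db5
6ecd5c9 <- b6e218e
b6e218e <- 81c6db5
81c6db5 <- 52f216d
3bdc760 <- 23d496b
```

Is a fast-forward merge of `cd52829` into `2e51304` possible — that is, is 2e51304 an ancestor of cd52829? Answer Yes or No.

A fast-forward from 2e51304 to cd52829 is possible iff 2e51304 is an ancestor of cd52829.
Ancestors of cd52829: {09b5e27, 23d496b, 3bdc760, 497866c, 52f216d, 81c6db5, cd52829}.
2e51304 is not among them, so fast-forward is not possible.

No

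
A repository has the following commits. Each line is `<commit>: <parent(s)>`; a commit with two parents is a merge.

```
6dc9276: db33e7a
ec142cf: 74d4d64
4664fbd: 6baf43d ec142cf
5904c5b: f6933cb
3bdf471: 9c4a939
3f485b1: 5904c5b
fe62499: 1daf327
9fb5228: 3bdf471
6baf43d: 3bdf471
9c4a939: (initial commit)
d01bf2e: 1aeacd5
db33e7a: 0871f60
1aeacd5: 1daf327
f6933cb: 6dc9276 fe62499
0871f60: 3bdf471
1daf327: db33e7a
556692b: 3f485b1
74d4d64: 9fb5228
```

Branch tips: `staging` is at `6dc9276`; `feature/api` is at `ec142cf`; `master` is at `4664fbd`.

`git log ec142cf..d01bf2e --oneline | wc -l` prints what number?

5

Reachable from d01bf2e: {0871f60, 1aeacd5, 1daf327, 3bdf471, 9c4a939, d01bf2e, db33e7a}.
Reachable from ec142cf: {3bdf471, 74d4d64, 9c4a939, 9fb5228, ec142cf}.
In d01bf2e's history but not ec142cf's: {0871f60, 1aeacd5, 1daf327, d01bf2e, db33e7a} — 5 commits.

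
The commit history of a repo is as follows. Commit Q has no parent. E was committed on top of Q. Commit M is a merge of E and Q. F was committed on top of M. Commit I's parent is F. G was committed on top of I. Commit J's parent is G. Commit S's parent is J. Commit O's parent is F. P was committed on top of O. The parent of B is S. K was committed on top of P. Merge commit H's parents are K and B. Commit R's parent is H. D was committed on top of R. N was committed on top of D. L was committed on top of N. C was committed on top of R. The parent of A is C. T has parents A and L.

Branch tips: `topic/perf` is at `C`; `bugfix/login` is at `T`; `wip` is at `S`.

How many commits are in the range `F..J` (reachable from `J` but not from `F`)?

Reachable from J: {E, F, G, I, J, M, Q}.
Reachable from F: {E, F, M, Q}.
In J's history but not F's: {G, I, J} — 3 commits.

3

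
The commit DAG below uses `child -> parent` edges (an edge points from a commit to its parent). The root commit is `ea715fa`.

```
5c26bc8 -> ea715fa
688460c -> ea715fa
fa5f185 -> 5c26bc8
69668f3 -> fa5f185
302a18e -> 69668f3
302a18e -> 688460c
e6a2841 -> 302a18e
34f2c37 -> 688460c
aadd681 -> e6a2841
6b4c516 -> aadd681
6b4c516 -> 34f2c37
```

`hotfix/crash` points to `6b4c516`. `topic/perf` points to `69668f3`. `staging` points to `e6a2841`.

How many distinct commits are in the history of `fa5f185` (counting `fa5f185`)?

3

Walking parent pointers from fa5f185: reachable set = {5c26bc8, ea715fa, fa5f185}.
That is 3 commits.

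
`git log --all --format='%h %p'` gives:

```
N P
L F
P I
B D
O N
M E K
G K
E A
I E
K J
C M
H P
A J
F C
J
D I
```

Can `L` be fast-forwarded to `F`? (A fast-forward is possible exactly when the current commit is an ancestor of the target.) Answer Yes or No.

A fast-forward from L to F is possible iff L is an ancestor of F.
Ancestors of F: {A, C, E, F, J, K, M}.
L is not among them, so fast-forward is not possible.

No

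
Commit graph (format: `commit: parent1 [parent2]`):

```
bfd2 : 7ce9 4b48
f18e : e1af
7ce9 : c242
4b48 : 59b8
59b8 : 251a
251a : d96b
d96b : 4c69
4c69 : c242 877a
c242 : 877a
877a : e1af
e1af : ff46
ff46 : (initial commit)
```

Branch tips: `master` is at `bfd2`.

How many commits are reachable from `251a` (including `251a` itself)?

Walking parent pointers from 251a: reachable set = {251a, 4c69, 877a, c242, d96b, e1af, ff46}.
That is 7 commits.

7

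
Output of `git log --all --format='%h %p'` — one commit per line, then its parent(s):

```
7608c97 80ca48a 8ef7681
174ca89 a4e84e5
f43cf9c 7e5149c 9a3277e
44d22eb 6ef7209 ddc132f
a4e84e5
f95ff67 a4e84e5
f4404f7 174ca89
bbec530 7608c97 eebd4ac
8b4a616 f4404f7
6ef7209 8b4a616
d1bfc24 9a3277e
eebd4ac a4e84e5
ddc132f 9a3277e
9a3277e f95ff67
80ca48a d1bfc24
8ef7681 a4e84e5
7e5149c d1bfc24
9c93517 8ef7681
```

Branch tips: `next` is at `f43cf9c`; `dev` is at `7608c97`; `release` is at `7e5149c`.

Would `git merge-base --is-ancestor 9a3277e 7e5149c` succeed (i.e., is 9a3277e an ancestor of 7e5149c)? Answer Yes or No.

Yes

Ancestors of 7e5149c (commits reachable by following parents): {7e5149c, 9a3277e, a4e84e5, d1bfc24, f95ff67}.
9a3277e is in that set, so it is an ancestor of 7e5149c.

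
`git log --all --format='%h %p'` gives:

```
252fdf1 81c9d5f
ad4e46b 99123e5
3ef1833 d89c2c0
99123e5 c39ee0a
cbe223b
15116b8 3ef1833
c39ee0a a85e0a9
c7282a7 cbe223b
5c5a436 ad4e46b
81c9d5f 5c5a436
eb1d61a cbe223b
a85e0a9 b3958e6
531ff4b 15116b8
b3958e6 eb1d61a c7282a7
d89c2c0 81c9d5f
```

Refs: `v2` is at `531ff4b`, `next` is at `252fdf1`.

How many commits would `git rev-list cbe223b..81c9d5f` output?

9

Reachable from 81c9d5f: {5c5a436, 81c9d5f, 99123e5, a85e0a9, ad4e46b, b3958e6, c39ee0a, c7282a7, cbe223b, eb1d61a}.
Reachable from cbe223b: {cbe223b}.
In 81c9d5f's history but not cbe223b's: {5c5a436, 81c9d5f, 99123e5, a85e0a9, ad4e46b, b3958e6, c39ee0a, c7282a7, eb1d61a} — 9 commits.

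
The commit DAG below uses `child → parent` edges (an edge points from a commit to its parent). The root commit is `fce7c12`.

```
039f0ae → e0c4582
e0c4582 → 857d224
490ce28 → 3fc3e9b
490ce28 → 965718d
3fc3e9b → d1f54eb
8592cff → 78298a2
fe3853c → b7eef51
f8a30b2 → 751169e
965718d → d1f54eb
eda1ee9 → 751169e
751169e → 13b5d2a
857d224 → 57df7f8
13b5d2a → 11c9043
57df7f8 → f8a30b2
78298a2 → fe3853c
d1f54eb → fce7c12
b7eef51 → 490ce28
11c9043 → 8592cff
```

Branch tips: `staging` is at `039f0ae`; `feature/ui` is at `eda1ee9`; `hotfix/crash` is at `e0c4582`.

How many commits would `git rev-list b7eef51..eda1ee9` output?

7

Reachable from eda1ee9: {11c9043, 13b5d2a, 3fc3e9b, 490ce28, 751169e, 78298a2, 8592cff, 965718d, b7eef51, d1f54eb, eda1ee9, fce7c12, fe3853c}.
Reachable from b7eef51: {3fc3e9b, 490ce28, 965718d, b7eef51, d1f54eb, fce7c12}.
In eda1ee9's history but not b7eef51's: {11c9043, 13b5d2a, 751169e, 78298a2, 8592cff, eda1ee9, fe3853c} — 7 commits.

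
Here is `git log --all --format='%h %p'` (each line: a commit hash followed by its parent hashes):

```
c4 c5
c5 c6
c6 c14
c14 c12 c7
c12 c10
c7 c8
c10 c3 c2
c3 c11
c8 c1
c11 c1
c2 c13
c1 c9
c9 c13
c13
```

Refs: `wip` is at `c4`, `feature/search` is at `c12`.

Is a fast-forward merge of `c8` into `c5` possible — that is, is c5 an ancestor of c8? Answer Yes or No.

No

A fast-forward from c5 to c8 is possible iff c5 is an ancestor of c8.
Ancestors of c8: {c1, c13, c8, c9}.
c5 is not among them, so fast-forward is not possible.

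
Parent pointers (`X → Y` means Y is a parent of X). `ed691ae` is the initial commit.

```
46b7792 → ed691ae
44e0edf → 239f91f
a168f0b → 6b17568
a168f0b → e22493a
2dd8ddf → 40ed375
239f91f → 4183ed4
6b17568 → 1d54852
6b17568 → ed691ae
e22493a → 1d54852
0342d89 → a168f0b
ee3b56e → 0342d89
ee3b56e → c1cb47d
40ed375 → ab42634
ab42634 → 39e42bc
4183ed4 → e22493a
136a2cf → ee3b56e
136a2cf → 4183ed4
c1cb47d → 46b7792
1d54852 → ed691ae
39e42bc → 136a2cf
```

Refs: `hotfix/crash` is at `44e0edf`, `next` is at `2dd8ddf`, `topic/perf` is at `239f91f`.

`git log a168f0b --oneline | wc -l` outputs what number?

Walking parent pointers from a168f0b: reachable set = {1d54852, 6b17568, a168f0b, e22493a, ed691ae}.
That is 5 commits.

5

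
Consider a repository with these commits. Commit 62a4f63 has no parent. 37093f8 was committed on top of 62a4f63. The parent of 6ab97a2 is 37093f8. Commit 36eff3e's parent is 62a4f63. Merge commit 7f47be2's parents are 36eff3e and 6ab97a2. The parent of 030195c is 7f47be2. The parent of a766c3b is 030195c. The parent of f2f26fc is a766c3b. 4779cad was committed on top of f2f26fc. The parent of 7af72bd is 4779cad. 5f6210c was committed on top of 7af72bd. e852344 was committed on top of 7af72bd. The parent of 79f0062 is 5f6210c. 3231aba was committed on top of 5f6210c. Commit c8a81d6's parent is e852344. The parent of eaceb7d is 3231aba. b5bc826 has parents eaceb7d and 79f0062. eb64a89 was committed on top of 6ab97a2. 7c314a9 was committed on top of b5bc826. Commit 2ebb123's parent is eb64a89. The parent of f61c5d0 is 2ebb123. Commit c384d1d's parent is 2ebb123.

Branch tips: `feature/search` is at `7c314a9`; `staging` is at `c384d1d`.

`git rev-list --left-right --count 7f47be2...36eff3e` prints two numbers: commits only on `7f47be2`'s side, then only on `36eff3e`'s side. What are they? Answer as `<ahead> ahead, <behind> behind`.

3 ahead, 0 behind

Reachable from 7f47be2: {36eff3e, 37093f8, 62a4f63, 6ab97a2, 7f47be2}.
Reachable from 36eff3e: {36eff3e, 62a4f63}.
Only in 7f47be2's history (ahead): {37093f8, 6ab97a2, 7f47be2} — 3.
Only in 36eff3e's history (behind): {} — 0.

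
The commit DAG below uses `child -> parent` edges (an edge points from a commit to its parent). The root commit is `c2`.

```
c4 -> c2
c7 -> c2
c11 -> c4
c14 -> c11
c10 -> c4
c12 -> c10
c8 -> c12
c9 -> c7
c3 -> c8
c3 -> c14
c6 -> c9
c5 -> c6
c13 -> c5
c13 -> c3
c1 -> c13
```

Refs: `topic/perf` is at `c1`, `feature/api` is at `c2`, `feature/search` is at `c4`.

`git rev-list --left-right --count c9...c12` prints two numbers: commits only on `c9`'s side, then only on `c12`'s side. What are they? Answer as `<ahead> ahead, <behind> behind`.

Reachable from c9: {c2, c7, c9}.
Reachable from c12: {c10, c12, c2, c4}.
Only in c9's history (ahead): {c7, c9} — 2.
Only in c12's history (behind): {c10, c12, c4} — 3.

2 ahead, 3 behind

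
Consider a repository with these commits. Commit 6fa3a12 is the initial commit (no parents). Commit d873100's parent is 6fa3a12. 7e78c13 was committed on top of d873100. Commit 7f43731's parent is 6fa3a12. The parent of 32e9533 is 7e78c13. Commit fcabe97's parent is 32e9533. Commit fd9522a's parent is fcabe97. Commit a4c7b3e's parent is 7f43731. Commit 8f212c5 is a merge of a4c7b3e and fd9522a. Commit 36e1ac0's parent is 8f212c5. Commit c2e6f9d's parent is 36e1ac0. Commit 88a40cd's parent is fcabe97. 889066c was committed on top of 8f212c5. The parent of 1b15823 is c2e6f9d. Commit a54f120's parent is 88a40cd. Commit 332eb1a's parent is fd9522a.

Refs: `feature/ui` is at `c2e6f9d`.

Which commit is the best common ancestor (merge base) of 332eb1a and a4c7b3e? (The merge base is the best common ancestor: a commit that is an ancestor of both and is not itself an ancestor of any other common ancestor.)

6fa3a12

Ancestors of 332eb1a: {32e9533, 332eb1a, 6fa3a12, 7e78c13, d873100, fcabe97, fd9522a}.
Ancestors of a4c7b3e: {6fa3a12, 7f43731, a4c7b3e}.
Common ancestors: {6fa3a12}.
The only common ancestor is 6fa3a12, so it is the merge base.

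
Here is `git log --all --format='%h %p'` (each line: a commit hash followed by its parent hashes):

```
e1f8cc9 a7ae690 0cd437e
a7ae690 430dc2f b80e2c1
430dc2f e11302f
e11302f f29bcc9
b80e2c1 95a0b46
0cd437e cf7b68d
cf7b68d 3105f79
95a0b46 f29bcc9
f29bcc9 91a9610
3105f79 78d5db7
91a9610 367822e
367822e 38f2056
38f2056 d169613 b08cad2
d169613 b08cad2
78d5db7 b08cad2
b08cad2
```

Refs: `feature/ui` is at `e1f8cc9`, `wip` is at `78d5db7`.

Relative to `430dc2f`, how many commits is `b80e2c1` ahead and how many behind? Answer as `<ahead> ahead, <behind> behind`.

2 ahead, 2 behind

Reachable from b80e2c1: {367822e, 38f2056, 91a9610, 95a0b46, b08cad2, b80e2c1, d169613, f29bcc9}.
Reachable from 430dc2f: {367822e, 38f2056, 430dc2f, 91a9610, b08cad2, d169613, e11302f, f29bcc9}.
Only in b80e2c1's history (ahead): {95a0b46, b80e2c1} — 2.
Only in 430dc2f's history (behind): {430dc2f, e11302f} — 2.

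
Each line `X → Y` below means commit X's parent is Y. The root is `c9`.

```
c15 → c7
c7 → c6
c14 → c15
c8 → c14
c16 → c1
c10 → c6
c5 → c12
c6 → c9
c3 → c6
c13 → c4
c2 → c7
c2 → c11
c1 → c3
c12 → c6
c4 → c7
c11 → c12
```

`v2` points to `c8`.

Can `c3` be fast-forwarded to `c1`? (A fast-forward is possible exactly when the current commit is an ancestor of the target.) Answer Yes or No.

A fast-forward from c3 to c1 is possible iff c3 is an ancestor of c1.
Ancestors of c1: {c1, c3, c6, c9}.
c3 is among them, so fast-forward is possible.

Yes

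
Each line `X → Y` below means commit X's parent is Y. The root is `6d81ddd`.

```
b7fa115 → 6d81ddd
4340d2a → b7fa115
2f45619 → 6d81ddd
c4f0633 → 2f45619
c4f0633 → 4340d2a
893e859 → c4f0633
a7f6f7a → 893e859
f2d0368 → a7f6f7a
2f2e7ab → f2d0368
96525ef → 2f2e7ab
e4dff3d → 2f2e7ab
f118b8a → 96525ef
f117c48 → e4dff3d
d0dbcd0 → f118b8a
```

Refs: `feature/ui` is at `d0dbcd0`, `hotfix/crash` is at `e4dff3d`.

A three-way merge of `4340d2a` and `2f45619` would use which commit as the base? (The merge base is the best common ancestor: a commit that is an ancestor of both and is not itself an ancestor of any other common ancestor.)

Ancestors of 4340d2a: {4340d2a, 6d81ddd, b7fa115}.
Ancestors of 2f45619: {2f45619, 6d81ddd}.
Common ancestors: {6d81ddd}.
The only common ancestor is 6d81ddd, so it is the merge base.

6d81ddd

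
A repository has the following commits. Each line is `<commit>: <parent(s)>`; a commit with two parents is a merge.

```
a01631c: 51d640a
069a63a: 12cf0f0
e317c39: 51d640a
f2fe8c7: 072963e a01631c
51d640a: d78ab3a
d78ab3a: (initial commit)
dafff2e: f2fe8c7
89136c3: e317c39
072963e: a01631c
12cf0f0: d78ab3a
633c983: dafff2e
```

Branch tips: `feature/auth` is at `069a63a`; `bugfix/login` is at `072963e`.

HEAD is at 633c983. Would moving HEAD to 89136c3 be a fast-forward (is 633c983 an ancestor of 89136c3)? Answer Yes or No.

A fast-forward from 633c983 to 89136c3 is possible iff 633c983 is an ancestor of 89136c3.
Ancestors of 89136c3: {51d640a, 89136c3, d78ab3a, e317c39}.
633c983 is not among them, so fast-forward is not possible.

No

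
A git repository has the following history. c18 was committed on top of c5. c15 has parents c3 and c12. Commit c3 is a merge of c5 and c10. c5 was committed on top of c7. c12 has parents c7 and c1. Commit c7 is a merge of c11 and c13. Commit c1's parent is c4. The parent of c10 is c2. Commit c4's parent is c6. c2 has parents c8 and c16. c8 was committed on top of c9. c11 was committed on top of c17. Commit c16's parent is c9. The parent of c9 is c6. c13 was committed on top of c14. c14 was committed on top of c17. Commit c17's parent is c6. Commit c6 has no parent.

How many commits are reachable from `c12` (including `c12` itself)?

Walking parent pointers from c12: reachable set = {c1, c11, c12, c13, c14, c17, c4, c6, c7}.
That is 9 commits.

9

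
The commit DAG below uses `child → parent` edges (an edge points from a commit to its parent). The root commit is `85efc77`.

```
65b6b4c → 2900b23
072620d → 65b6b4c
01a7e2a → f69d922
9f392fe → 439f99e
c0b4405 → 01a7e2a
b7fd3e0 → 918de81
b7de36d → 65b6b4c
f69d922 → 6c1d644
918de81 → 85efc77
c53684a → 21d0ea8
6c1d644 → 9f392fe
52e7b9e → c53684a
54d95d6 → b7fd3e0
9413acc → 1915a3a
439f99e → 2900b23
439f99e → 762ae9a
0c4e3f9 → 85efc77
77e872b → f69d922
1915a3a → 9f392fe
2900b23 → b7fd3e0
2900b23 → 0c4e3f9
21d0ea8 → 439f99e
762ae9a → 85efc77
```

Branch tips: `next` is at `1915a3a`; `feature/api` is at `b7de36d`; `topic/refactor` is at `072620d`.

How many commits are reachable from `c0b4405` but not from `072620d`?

7

Reachable from c0b4405: {01a7e2a, 0c4e3f9, 2900b23, 439f99e, 6c1d644, 762ae9a, 85efc77, 918de81, 9f392fe, b7fd3e0, c0b4405, f69d922}.
Reachable from 072620d: {072620d, 0c4e3f9, 2900b23, 65b6b4c, 85efc77, 918de81, b7fd3e0}.
In c0b4405's history but not 072620d's: {01a7e2a, 439f99e, 6c1d644, 762ae9a, 9f392fe, c0b4405, f69d922} — 7 commits.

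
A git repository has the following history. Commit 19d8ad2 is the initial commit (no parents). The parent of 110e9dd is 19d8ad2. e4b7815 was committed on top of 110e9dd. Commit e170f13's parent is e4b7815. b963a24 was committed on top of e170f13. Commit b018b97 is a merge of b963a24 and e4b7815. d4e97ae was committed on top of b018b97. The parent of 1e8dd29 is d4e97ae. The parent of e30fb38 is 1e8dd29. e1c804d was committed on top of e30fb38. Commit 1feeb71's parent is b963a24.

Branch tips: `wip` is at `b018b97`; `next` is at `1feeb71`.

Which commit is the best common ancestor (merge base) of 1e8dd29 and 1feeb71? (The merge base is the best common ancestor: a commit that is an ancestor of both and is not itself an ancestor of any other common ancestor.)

b963a24

Ancestors of 1e8dd29: {110e9dd, 19d8ad2, 1e8dd29, b018b97, b963a24, d4e97ae, e170f13, e4b7815}.
Ancestors of 1feeb71: {110e9dd, 19d8ad2, 1feeb71, b963a24, e170f13, e4b7815}.
Common ancestors: {110e9dd, 19d8ad2, b963a24, e170f13, e4b7815}.
Among these, b963a24 is not an ancestor of any other common ancestor — it is the merge base.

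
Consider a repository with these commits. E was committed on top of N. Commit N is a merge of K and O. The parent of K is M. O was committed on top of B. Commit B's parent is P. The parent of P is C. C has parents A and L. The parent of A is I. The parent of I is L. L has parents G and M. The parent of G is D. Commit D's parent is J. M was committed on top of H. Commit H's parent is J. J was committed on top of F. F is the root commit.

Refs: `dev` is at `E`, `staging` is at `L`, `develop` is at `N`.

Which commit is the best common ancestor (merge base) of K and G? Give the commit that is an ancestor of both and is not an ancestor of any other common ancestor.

J

Ancestors of K: {F, H, J, K, M}.
Ancestors of G: {D, F, G, J}.
Common ancestors: {F, J}.
Among these, J is not an ancestor of any other common ancestor — it is the merge base.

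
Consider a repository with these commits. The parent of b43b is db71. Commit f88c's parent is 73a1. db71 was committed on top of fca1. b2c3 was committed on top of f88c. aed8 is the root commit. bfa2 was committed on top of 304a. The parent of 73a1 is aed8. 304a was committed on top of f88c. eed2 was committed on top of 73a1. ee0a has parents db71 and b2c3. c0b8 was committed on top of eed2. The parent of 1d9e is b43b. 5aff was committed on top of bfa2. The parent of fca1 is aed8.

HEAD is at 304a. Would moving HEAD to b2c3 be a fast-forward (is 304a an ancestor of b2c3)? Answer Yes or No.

No

A fast-forward from 304a to b2c3 is possible iff 304a is an ancestor of b2c3.
Ancestors of b2c3: {73a1, aed8, b2c3, f88c}.
304a is not among them, so fast-forward is not possible.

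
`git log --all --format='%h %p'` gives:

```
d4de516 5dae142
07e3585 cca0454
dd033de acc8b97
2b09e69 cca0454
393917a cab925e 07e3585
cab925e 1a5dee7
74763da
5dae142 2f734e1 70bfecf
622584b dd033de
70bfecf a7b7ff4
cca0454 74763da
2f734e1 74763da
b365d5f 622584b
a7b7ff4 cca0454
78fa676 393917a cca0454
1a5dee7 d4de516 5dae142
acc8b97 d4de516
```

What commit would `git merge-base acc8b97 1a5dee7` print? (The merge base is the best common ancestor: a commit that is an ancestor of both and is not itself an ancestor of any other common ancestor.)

Ancestors of acc8b97: {2f734e1, 5dae142, 70bfecf, 74763da, a7b7ff4, acc8b97, cca0454, d4de516}.
Ancestors of 1a5dee7: {1a5dee7, 2f734e1, 5dae142, 70bfecf, 74763da, a7b7ff4, cca0454, d4de516}.
Common ancestors: {2f734e1, 5dae142, 70bfecf, 74763da, a7b7ff4, cca0454, d4de516}.
Among these, d4de516 is not an ancestor of any other common ancestor — it is the merge base.

d4de516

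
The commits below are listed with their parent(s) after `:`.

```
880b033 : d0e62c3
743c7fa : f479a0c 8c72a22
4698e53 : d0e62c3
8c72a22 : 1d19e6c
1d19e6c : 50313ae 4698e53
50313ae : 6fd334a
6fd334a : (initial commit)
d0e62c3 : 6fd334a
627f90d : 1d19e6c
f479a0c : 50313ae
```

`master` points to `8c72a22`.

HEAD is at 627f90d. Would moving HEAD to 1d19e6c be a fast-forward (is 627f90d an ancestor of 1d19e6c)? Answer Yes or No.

No

A fast-forward from 627f90d to 1d19e6c is possible iff 627f90d is an ancestor of 1d19e6c.
Ancestors of 1d19e6c: {1d19e6c, 4698e53, 50313ae, 6fd334a, d0e62c3}.
627f90d is not among them, so fast-forward is not possible.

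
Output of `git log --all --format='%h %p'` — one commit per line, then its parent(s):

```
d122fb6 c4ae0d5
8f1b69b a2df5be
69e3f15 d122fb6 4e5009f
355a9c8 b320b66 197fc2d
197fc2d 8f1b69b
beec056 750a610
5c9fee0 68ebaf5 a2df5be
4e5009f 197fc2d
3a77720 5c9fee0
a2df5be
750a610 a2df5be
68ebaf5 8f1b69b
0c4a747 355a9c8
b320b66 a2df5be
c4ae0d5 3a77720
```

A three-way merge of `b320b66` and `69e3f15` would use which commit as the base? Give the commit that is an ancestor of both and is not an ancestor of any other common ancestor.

Ancestors of b320b66: {a2df5be, b320b66}.
Ancestors of 69e3f15: {197fc2d, 3a77720, 4e5009f, 5c9fee0, 68ebaf5, 69e3f15, 8f1b69b, a2df5be, c4ae0d5, d122fb6}.
Common ancestors: {a2df5be}.
The only common ancestor is a2df5be, so it is the merge base.

a2df5be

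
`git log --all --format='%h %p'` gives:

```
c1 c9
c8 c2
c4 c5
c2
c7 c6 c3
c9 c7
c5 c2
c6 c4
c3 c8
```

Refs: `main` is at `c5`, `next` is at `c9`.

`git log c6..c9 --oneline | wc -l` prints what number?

Reachable from c9: {c2, c3, c4, c5, c6, c7, c8, c9}.
Reachable from c6: {c2, c4, c5, c6}.
In c9's history but not c6's: {c3, c7, c8, c9} — 4 commits.

4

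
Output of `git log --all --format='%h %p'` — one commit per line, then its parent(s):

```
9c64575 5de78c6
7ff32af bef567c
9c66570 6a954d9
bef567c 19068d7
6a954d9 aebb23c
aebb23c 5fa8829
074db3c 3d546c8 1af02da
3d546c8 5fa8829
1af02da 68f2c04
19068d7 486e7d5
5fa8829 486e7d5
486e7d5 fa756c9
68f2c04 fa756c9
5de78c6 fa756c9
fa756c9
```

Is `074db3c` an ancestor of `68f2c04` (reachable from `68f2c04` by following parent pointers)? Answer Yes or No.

No

Ancestors of 68f2c04: {68f2c04, fa756c9}.
074db3c is not in that set, so it is not an ancestor of 68f2c04.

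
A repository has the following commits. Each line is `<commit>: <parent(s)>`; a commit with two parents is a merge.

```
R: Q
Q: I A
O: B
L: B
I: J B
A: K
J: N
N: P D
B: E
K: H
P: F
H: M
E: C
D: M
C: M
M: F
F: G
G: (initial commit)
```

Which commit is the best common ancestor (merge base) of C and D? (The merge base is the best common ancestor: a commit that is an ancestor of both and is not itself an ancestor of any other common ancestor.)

Ancestors of C: {C, F, G, M}.
Ancestors of D: {D, F, G, M}.
Common ancestors: {F, G, M}.
Among these, M is not an ancestor of any other common ancestor — it is the merge base.

M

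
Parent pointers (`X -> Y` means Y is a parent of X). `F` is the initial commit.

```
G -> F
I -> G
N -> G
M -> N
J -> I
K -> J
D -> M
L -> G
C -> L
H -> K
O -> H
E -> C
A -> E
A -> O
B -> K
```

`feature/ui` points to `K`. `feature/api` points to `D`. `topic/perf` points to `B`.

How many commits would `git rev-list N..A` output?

Reachable from A: {A, C, E, F, G, H, I, J, K, L, O}.
Reachable from N: {F, G, N}.
In A's history but not N's: {A, C, E, H, I, J, K, L, O} — 9 commits.

9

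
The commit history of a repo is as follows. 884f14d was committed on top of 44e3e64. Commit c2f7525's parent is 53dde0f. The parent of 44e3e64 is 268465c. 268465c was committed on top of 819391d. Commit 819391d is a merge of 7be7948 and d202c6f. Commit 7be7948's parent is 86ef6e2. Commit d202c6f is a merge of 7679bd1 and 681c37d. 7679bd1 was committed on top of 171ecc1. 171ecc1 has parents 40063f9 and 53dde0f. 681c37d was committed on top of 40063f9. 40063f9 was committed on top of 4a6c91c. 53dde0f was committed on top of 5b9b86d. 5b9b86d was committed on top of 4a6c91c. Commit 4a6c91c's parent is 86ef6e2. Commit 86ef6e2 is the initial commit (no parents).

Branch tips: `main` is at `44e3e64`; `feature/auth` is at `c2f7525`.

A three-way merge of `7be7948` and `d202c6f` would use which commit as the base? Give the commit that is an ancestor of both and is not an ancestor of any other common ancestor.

Ancestors of 7be7948: {7be7948, 86ef6e2}.
Ancestors of d202c6f: {171ecc1, 40063f9, 4a6c91c, 53dde0f, 5b9b86d, 681c37d, 7679bd1, 86ef6e2, d202c6f}.
Common ancestors: {86ef6e2}.
The only common ancestor is 86ef6e2, so it is the merge base.

86ef6e2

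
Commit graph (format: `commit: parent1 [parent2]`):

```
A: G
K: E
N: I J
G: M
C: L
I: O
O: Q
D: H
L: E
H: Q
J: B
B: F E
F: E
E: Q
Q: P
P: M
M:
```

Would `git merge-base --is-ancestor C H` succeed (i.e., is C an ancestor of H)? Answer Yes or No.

No

Ancestors of H: {H, M, P, Q}.
C is not in that set, so it is not an ancestor of H.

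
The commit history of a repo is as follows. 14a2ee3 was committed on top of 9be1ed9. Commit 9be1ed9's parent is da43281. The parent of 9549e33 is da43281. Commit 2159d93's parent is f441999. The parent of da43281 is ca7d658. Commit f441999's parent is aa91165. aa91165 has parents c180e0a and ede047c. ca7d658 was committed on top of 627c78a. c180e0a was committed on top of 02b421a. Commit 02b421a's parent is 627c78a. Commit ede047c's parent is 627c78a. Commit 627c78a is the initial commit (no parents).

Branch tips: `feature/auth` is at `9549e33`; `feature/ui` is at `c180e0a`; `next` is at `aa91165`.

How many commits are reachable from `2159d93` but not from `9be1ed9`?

6

Reachable from 2159d93: {02b421a, 2159d93, 627c78a, aa91165, c180e0a, ede047c, f441999}.
Reachable from 9be1ed9: {627c78a, 9be1ed9, ca7d658, da43281}.
In 2159d93's history but not 9be1ed9's: {02b421a, 2159d93, aa91165, c180e0a, ede047c, f441999} — 6 commits.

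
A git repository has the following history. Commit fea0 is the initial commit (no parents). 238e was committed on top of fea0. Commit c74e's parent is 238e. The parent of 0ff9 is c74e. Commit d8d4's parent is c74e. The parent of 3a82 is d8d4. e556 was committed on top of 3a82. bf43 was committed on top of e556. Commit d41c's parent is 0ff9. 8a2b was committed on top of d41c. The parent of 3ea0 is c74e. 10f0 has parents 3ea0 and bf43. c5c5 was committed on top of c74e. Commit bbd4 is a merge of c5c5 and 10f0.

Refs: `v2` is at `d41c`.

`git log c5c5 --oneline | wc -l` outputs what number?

Walking parent pointers from c5c5: reachable set = {238e, c5c5, c74e, fea0}.
That is 4 commits.

4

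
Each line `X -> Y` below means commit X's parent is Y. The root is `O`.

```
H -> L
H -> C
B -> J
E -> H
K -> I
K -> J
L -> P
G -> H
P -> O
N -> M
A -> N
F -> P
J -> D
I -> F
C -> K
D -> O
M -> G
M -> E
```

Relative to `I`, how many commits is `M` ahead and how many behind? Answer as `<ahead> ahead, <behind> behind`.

Reachable from M: {C, D, E, F, G, H, I, J, K, L, M, O, P}.
Reachable from I: {F, I, O, P}.
Only in M's history (ahead): {C, D, E, G, H, J, K, L, M} — 9.
Only in I's history (behind): {} — 0.

9 ahead, 0 behind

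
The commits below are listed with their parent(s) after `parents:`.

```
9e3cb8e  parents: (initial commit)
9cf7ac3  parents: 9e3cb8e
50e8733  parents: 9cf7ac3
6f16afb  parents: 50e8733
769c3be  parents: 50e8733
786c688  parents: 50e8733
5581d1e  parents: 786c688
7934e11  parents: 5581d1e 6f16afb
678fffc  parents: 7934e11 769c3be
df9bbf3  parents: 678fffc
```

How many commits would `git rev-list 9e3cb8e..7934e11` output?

Reachable from 7934e11: {50e8733, 5581d1e, 6f16afb, 786c688, 7934e11, 9cf7ac3, 9e3cb8e}.
Reachable from 9e3cb8e: {9e3cb8e}.
In 7934e11's history but not 9e3cb8e's: {50e8733, 5581d1e, 6f16afb, 786c688, 7934e11, 9cf7ac3} — 6 commits.

6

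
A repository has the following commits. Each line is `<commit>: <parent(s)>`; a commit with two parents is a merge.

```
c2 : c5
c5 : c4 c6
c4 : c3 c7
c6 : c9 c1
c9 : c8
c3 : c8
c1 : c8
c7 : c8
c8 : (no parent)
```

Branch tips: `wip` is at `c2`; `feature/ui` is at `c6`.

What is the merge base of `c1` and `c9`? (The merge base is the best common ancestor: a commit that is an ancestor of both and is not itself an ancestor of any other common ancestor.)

c8

Ancestors of c1: {c1, c8}.
Ancestors of c9: {c8, c9}.
Common ancestors: {c8}.
The only common ancestor is c8, so it is the merge base.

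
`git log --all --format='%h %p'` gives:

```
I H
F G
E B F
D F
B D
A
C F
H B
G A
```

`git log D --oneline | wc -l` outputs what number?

Walking parent pointers from D: reachable set = {A, D, F, G}.
That is 4 commits.

4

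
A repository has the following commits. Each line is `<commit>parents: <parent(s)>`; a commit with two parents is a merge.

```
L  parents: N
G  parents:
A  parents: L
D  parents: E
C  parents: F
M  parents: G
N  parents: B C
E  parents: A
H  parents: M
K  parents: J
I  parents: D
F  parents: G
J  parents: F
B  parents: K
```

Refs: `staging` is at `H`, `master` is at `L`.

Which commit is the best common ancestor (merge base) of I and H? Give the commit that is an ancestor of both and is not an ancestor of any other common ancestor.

G

Ancestors of I: {A, B, C, D, E, F, G, I, J, K, L, N}.
Ancestors of H: {G, H, M}.
Common ancestors: {G}.
The only common ancestor is G, so it is the merge base.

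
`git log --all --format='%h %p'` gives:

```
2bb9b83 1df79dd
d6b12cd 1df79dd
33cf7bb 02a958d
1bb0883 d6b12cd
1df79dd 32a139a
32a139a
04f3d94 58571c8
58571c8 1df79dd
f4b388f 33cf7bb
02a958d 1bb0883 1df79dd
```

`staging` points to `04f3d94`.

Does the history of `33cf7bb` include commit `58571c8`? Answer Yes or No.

No

Ancestors of 33cf7bb: {02a958d, 1bb0883, 1df79dd, 32a139a, 33cf7bb, d6b12cd}.
58571c8 is not in that set, so it is not an ancestor of 33cf7bb.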